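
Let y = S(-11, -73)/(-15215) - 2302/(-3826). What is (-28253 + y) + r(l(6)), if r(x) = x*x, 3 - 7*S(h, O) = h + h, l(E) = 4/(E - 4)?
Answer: -1151088710551/40748813 ≈ -28248.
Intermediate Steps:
l(E) = 4/(-4 + E)
S(h, O) = 3/7 - 2*h/7 (S(h, O) = 3/7 - (h + h)/7 = 3/7 - 2*h/7)
y = 24507886/40748813 (y = (3/7 - 2/7*(-11))/(-15215) - 2302/(-3826) = (3/7 + 22/7)*(-1/15215) - 2302*(-1/3826) = (25/7)*(-1/15215) + 1151/1913 = -5/21301 + 1151/1913 = 24507886/40748813 ≈ 0.60144)
r(x) = x²
(-28253 + y) + r(l(6)) = (-28253 + 24507886/40748813) + (4/(-4 + 6))² = -1151251705803/40748813 + (4/2)² = -1151251705803/40748813 + (4*(½))² = -1151251705803/40748813 + 2² = -1151251705803/40748813 + 4 = -1151088710551/40748813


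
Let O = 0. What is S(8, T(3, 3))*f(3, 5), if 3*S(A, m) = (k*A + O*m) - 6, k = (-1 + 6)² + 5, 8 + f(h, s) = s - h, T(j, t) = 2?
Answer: -468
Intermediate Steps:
f(h, s) = -8 + s - h (f(h, s) = -8 + (s - h) = -8 + s - h)
k = 30 (k = 5² + 5 = 25 + 5 = 30)
S(A, m) = -2 + 10*A (S(A, m) = ((30*A + 0*m) - 6)/3 = ((30*A + 0) - 6)/3 = (30*A - 6)/3 = (-6 + 30*A)/3 = -2 + 10*A)
S(8, T(3, 3))*f(3, 5) = (-2 + 10*8)*(-8 + 5 - 1*3) = (-2 + 80)*(-8 + 5 - 3) = 78*(-6) = -468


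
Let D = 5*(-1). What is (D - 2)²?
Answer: 49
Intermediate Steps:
D = -5
(D - 2)² = (-5 - 2)² = (-7)² = 49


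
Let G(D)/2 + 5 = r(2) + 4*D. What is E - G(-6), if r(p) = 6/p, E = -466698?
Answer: -466646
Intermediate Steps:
G(D) = -4 + 8*D (G(D) = -10 + 2*(6/2 + 4*D) = -10 + 2*(6*(½) + 4*D) = -10 + 2*(3 + 4*D) = -10 + (6 + 8*D) = -4 + 8*D)
E - G(-6) = -466698 - (-4 + 8*(-6)) = -466698 - (-4 - 48) = -466698 - 1*(-52) = -466698 + 52 = -466646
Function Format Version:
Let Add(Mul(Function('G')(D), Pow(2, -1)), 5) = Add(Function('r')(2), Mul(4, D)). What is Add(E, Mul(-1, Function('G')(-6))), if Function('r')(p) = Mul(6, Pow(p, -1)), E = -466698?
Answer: -466646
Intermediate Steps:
Function('G')(D) = Add(-4, Mul(8, D)) (Function('G')(D) = Add(-10, Mul(2, Add(Mul(6, Pow(2, -1)), Mul(4, D)))) = Add(-10, Mul(2, Add(Mul(6, Rational(1, 2)), Mul(4, D)))) = Add(-10, Mul(2, Add(3, Mul(4, D)))) = Add(-10, Add(6, Mul(8, D))) = Add(-4, Mul(8, D)))
Add(E, Mul(-1, Function('G')(-6))) = Add(-466698, Mul(-1, Add(-4, Mul(8, -6)))) = Add(-466698, Mul(-1, Add(-4, -48))) = Add(-466698, Mul(-1, -52)) = Add(-466698, 52) = -466646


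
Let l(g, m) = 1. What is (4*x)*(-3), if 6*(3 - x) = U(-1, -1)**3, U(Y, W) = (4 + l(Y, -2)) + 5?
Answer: 1964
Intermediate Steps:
U(Y, W) = 10 (U(Y, W) = (4 + 1) + 5 = 5 + 5 = 10)
x = -491/3 (x = 3 - 1/6*10**3 = 3 - 1/6*1000 = 3 - 500/3 = -491/3 ≈ -163.67)
(4*x)*(-3) = (4*(-491/3))*(-3) = -1964/3*(-3) = 1964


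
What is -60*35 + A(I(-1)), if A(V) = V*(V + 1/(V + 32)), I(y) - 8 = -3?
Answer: -76770/37 ≈ -2074.9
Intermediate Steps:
I(y) = 5 (I(y) = 8 - 3 = 5)
A(V) = V*(V + 1/(32 + V))
-60*35 + A(I(-1)) = -60*35 + 5*(1 + 5² + 32*5)/(32 + 5) = -2100 + 5*(1 + 25 + 160)/37 = -2100 + 5*(1/37)*186 = -2100 + 930/37 = -76770/37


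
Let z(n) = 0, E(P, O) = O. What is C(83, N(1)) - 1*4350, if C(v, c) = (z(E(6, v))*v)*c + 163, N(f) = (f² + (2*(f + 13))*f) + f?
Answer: -4187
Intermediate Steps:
N(f) = f + f² + f*(26 + 2*f) (N(f) = (f² + (2*(13 + f))*f) + f = (f² + (26 + 2*f)*f) + f = (f² + f*(26 + 2*f)) + f = f + f² + f*(26 + 2*f))
C(v, c) = 163 (C(v, c) = (0*v)*c + 163 = 0*c + 163 = 0 + 163 = 163)
C(83, N(1)) - 1*4350 = 163 - 1*4350 = 163 - 4350 = -4187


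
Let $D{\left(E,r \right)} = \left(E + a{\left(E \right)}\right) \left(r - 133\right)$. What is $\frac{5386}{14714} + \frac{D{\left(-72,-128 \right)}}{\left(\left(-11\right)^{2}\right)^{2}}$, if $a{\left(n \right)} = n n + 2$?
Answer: $- \frac{9780356965}{107713837} \approx -90.799$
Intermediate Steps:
$a{\left(n \right)} = 2 + n^{2}$ ($a{\left(n \right)} = n^{2} + 2 = 2 + n^{2}$)
$D{\left(E,r \right)} = \left(-133 + r\right) \left(2 + E + E^{2}\right)$ ($D{\left(E,r \right)} = \left(E + \left(2 + E^{2}\right)\right) \left(r - 133\right) = \left(2 + E + E^{2}\right) \left(-133 + r\right) = \left(-133 + r\right) \left(2 + E + E^{2}\right)$)
$\frac{5386}{14714} + \frac{D{\left(-72,-128 \right)}}{\left(\left(-11\right)^{2}\right)^{2}} = \frac{5386}{14714} + \frac{-266 - -9576 - 133 \left(-72\right)^{2} - -9216 - 128 \left(2 + \left(-72\right)^{2}\right)}{\left(\left(-11\right)^{2}\right)^{2}} = 5386 \cdot \frac{1}{14714} + \frac{-266 + 9576 - 689472 + 9216 - 128 \left(2 + 5184\right)}{121^{2}} = \frac{2693}{7357} + \frac{-266 + 9576 - 689472 + 9216 - 663808}{14641} = \frac{2693}{7357} + \left(-266 + 9576 - 689472 + 9216 - 663808\right) \frac{1}{14641} = \frac{2693}{7357} - \frac{1334754}{14641} = - \frac{9780356965}{107713837}$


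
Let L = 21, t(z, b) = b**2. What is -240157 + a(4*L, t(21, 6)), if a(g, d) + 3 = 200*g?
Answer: -223360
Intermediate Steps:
a(g, d) = -3 + 200*g
-240157 + a(4*L, t(21, 6)) = -240157 + (-3 + 200*(4*21)) = -240157 + (-3 + 200*84) = -240157 + (-3 + 16800) = -240157 + 16797 = -223360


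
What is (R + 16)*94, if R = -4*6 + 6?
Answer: -188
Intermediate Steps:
R = -18 (R = -24 + 6 = -18)
(R + 16)*94 = (-18 + 16)*94 = -2*94 = -188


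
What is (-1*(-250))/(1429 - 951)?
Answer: 125/239 ≈ 0.52301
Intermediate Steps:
(-1*(-250))/(1429 - 951) = 250/478 = (1/478)*250 = 125/239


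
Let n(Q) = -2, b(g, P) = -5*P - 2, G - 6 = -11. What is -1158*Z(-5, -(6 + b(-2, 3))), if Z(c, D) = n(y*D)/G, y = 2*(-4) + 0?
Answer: -2316/5 ≈ -463.20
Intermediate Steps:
G = -5 (G = 6 - 11 = -5)
y = -8 (y = -8 + 0 = -8)
b(g, P) = -2 - 5*P
Z(c, D) = ⅖ (Z(c, D) = -2/(-5) = -2*(-⅕) = ⅖)
-1158*Z(-5, -(6 + b(-2, 3))) = -1158*⅖ = -2316/5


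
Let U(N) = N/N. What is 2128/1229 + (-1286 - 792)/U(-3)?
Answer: -2551734/1229 ≈ -2076.3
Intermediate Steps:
U(N) = 1
2128/1229 + (-1286 - 792)/U(-3) = 2128/1229 + (-1286 - 792)/1 = 2128*(1/1229) - 2078*1 = 2128/1229 - 2078 = -2551734/1229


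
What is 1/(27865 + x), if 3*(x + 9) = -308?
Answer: 3/83260 ≈ 3.6032e-5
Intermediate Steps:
x = -335/3 (x = -9 + (⅓)*(-308) = -9 - 308/3 = -335/3 ≈ -111.67)
1/(27865 + x) = 1/(27865 - 335/3) = 1/(83260/3) = 3/83260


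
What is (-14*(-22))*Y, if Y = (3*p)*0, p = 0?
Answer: 0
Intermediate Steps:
Y = 0 (Y = (3*0)*0 = 0*0 = 0)
(-14*(-22))*Y = -14*(-22)*0 = 308*0 = 0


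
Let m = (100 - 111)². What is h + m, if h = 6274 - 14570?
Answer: -8175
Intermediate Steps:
h = -8296
m = 121 (m = (-11)² = 121)
h + m = -8296 + 121 = -8175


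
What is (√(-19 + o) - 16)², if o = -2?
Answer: (16 - I*√21)² ≈ 235.0 - 146.64*I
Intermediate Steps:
(√(-19 + o) - 16)² = (√(-19 - 2) - 16)² = (√(-21) - 16)² = (I*√21 - 16)² = (-16 + I*√21)²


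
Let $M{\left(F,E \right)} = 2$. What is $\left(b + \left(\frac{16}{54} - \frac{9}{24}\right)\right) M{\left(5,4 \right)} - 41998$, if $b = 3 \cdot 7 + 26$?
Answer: $- \frac{4525649}{108} \approx -41904.0$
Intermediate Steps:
$b = 47$ ($b = 21 + 26 = 47$)
$\left(b + \left(\frac{16}{54} - \frac{9}{24}\right)\right) M{\left(5,4 \right)} - 41998 = \left(47 + \left(\frac{16}{54} - \frac{9}{24}\right)\right) 2 - 41998 = \left(47 + \left(16 \cdot \frac{1}{54} - \frac{3}{8}\right)\right) 2 - 41998 = \left(47 + \left(\frac{8}{27} - \frac{3}{8}\right)\right) 2 - 41998 = \left(47 - \frac{17}{216}\right) 2 - 41998 = \frac{10135}{216} \cdot 2 - 41998 = \frac{10135}{108} - 41998 = - \frac{4525649}{108}$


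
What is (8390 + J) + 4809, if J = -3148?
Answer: 10051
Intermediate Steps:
(8390 + J) + 4809 = (8390 - 3148) + 4809 = 5242 + 4809 = 10051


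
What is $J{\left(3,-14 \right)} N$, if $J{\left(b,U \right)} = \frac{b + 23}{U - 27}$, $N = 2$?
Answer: $- \frac{52}{41} \approx -1.2683$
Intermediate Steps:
$J{\left(b,U \right)} = \frac{23 + b}{-27 + U}$
$J{\left(3,-14 \right)} N = \frac{23 + 3}{-27 - 14} \cdot 2 = \frac{1}{-41} \cdot 26 \cdot 2 = \left(- \frac{1}{41}\right) 26 \cdot 2 = \left(- \frac{26}{41}\right) 2 = - \frac{52}{41}$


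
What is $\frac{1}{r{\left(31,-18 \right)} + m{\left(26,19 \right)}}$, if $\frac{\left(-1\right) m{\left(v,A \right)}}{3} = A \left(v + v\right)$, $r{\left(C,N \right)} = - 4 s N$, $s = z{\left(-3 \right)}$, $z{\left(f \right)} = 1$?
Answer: $- \frac{1}{2892} \approx -0.00034578$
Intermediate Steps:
$s = 1$
$r{\left(C,N \right)} = - 4 N$ ($r{\left(C,N \right)} = \left(-4\right) 1 N = - 4 N$)
$m{\left(v,A \right)} = - 6 A v$ ($m{\left(v,A \right)} = - 3 A \left(v + v\right) = - 3 A 2 v = - 3 \cdot 2 A v = - 6 A v$)
$\frac{1}{r{\left(31,-18 \right)} + m{\left(26,19 \right)}} = \frac{1}{\left(-4\right) \left(-18\right) - 114 \cdot 26} = \frac{1}{72 - 2964} = \frac{1}{-2892} = - \frac{1}{2892}$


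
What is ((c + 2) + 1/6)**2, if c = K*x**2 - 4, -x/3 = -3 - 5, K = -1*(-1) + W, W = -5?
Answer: 191407225/36 ≈ 5.3169e+6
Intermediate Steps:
K = -4 (K = -1*(-1) - 5 = 1 - 5 = -4)
x = 24 (x = -3*(-3 - 5) = -3*(-8) = 24)
c = -2308 (c = -4*24**2 - 4 = -4*576 - 4 = -2304 - 4 = -2308)
((c + 2) + 1/6)**2 = ((-2308 + 2) + 1/6)**2 = (-2306 + 1/6)**2 = (-13835/6)**2 = 191407225/36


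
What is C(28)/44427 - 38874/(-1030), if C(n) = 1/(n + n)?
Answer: 48357546059/1281274680 ≈ 37.742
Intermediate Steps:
C(n) = 1/(2*n)
C(28)/44427 - 38874/(-1030) = ((½)/28)/44427 - 38874/(-1030) = ((½)*(1/28))*(1/44427) - 38874*(-1/1030) = (1/56)*(1/44427) + 19437/515 = 1/2487912 + 19437/515 = 48357546059/1281274680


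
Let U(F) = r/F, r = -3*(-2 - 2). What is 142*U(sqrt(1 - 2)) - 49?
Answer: -49 - 1704*I ≈ -49.0 - 1704.0*I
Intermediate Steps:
r = 12 (r = -3*(-4) = 12)
U(F) = 12/F
142*U(sqrt(1 - 2)) - 49 = 142*(12/(sqrt(1 - 2))) - 49 = 142*(12/(sqrt(-1))) - 49 = 142*(12/I) - 49 = 142*(12*(-I)) - 49 = 142*(-12*I) - 49 = -1704*I - 49 = -49 - 1704*I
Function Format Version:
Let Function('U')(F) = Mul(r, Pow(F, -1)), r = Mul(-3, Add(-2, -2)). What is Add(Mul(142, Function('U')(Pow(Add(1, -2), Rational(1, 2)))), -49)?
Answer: Add(-49, Mul(-1704, I)) ≈ Add(-49.000, Mul(-1704.0, I))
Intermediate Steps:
r = 12 (r = Mul(-3, -4) = 12)
Function('U')(F) = Mul(12, Pow(F, -1))
Add(Mul(142, Function('U')(Pow(Add(1, -2), Rational(1, 2)))), -49) = Add(Mul(142, Mul(12, Pow(Pow(Add(1, -2), Rational(1, 2)), -1))), -49) = Add(Mul(142, Mul(12, Pow(Pow(-1, Rational(1, 2)), -1))), -49) = Add(Mul(142, Mul(12, Pow(I, -1))), -49) = Add(Mul(142, Mul(12, Mul(-1, I))), -49) = Add(Mul(142, Mul(-12, I)), -49) = Add(Mul(-1704, I), -49) = Add(-49, Mul(-1704, I))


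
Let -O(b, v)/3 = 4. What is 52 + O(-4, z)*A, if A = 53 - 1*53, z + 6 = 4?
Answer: 52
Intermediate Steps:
z = -2 (z = -6 + 4 = -2)
O(b, v) = -12 (O(b, v) = -3*4 = -12)
A = 0 (A = 53 - 53 = 0)
52 + O(-4, z)*A = 52 - 12*0 = 52 + 0 = 52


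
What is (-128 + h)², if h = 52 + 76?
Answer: 0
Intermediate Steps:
h = 128
(-128 + h)² = (-128 + 128)² = 0² = 0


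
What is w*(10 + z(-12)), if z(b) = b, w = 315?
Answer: -630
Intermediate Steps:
w*(10 + z(-12)) = 315*(10 - 12) = 315*(-2) = -630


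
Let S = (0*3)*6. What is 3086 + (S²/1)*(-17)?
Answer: 3086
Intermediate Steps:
S = 0 (S = 0*6 = 0)
3086 + (S²/1)*(-17) = 3086 + (0²/1)*(-17) = 3086 + (0*1)*(-17) = 3086 + 0*(-17) = 3086 + 0 = 3086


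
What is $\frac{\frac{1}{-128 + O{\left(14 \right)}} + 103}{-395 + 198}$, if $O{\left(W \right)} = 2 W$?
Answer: $- \frac{10299}{19700} \approx -0.52279$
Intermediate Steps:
$\frac{\frac{1}{-128 + O{\left(14 \right)}} + 103}{-395 + 198} = \frac{\frac{1}{-128 + 2 \cdot 14} + 103}{-395 + 198} = \frac{\frac{1}{-128 + 28} + 103}{-197} = \left(\frac{1}{-100} + 103\right) \left(- \frac{1}{197}\right) = \left(- \frac{1}{100} + 103\right) \left(- \frac{1}{197}\right) = \frac{10299}{100} \left(- \frac{1}{197}\right) = - \frac{10299}{19700}$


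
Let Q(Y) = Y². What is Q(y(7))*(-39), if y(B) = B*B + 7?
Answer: -122304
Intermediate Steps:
y(B) = 7 + B² (y(B) = B² + 7 = 7 + B²)
Q(y(7))*(-39) = (7 + 7²)²*(-39) = (7 + 49)²*(-39) = 56²*(-39) = 3136*(-39) = -122304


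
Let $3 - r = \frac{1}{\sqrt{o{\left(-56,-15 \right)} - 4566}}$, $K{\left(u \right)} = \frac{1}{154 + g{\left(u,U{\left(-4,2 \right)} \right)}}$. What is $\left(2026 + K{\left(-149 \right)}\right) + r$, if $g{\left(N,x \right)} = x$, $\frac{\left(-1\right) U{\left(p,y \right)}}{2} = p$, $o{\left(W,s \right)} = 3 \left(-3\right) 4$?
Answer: $\frac{328699}{162} + \frac{i \sqrt{4602}}{4602} \approx 2029.0 + 0.014741 i$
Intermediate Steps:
$o{\left(W,s \right)} = -36$ ($o{\left(W,s \right)} = \left(-9\right) 4 = -36$)
$U{\left(p,y \right)} = - 2 p$
$K{\left(u \right)} = \frac{1}{162}$ ($K{\left(u \right)} = \frac{1}{154 - -8} = \frac{1}{154 + 8} = \frac{1}{162}$)
$r = 3 + \frac{i \sqrt{4602}}{4602}$ ($r = 3 - \frac{1}{\sqrt{-36 - 4566}} = 3 - \frac{1}{\sqrt{-4602}} = 3 - \frac{1}{i \sqrt{4602}} = 3 - - \frac{i \sqrt{4602}}{4602} = 3 + \frac{i \sqrt{4602}}{4602} \approx 3.0 + 0.014741 i$)
$\left(2026 + K{\left(-149 \right)}\right) + r = \left(2026 + \frac{1}{162}\right) + \left(3 + \frac{i \sqrt{4602}}{4602}\right) = \frac{328213}{162} + \left(3 + \frac{i \sqrt{4602}}{4602}\right) = \frac{328699}{162} + \frac{i \sqrt{4602}}{4602}$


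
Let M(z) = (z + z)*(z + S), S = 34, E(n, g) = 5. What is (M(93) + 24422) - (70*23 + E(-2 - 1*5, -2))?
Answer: 46429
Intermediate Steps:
M(z) = 2*z*(34 + z) (M(z) = (z + z)*(z + 34) = (2*z)*(34 + z) = 2*z*(34 + z))
(M(93) + 24422) - (70*23 + E(-2 - 1*5, -2)) = (2*93*(34 + 93) + 24422) - (70*23 + 5) = (2*93*127 + 24422) - (1610 + 5) = (23622 + 24422) - 1*1615 = 48044 - 1615 = 46429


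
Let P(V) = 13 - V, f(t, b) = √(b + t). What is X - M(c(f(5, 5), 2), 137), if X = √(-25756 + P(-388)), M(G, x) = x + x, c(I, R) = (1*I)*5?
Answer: -274 + I*√25355 ≈ -274.0 + 159.23*I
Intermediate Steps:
c(I, R) = 5*I (c(I, R) = I*5 = 5*I)
M(G, x) = 2*x
X = I*√25355 (X = √(-25756 + (13 - 1*(-388))) = √(-25756 + (13 + 388)) = √(-25756 + 401) = √(-25355) = I*√25355 ≈ 159.23*I)
X - M(c(f(5, 5), 2), 137) = I*√25355 - 2*137 = I*√25355 - 1*274 = I*√25355 - 274 = -274 + I*√25355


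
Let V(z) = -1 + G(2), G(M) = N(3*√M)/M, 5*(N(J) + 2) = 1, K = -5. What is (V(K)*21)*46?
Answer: -9177/5 ≈ -1835.4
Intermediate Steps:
N(J) = -9/5 (N(J) = -2 + (⅕)*1 = -2 + ⅕ = -9/5)
G(M) = -9/(5*M)
V(z) = -19/10 (V(z) = -1 - 9/5/2 = -1 - 9/5*½ = -1 - 9/10 = -19/10)
(V(K)*21)*46 = -19/10*21*46 = -399/10*46 = -9177/5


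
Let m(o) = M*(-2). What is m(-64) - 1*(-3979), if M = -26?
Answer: 4031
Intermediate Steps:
m(o) = 52 (m(o) = -26*(-2) = 52)
m(-64) - 1*(-3979) = 52 - 1*(-3979) = 52 + 3979 = 4031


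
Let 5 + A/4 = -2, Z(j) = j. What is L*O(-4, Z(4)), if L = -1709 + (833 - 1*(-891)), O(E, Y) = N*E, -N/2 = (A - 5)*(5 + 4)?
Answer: -35640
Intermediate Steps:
A = -28 (A = -20 + 4*(-2) = -20 - 8 = -28)
N = 594 (N = -2*(-28 - 5)*(5 + 4) = -(-66)*9 = -2*(-297) = 594)
O(E, Y) = 594*E
L = 15 (L = -1709 + (833 + 891) = -1709 + 1724 = 15)
L*O(-4, Z(4)) = 15*(594*(-4)) = 15*(-2376) = -35640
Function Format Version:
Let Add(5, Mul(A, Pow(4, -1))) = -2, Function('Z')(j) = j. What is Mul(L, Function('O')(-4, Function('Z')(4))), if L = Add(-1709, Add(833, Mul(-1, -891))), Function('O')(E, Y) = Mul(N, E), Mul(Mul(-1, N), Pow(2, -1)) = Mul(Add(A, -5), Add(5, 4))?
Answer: -35640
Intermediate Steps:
A = -28 (A = Add(-20, Mul(4, -2)) = Add(-20, -8) = -28)
N = 594 (N = Mul(-2, Mul(Add(-28, -5), Add(5, 4))) = Mul(-2, Mul(-33, 9)) = Mul(-2, -297) = 594)
Function('O')(E, Y) = Mul(594, E)
L = 15 (L = Add(-1709, Add(833, 891)) = Add(-1709, 1724) = 15)
Mul(L, Function('O')(-4, Function('Z')(4))) = Mul(15, Mul(594, -4)) = Mul(15, -2376) = -35640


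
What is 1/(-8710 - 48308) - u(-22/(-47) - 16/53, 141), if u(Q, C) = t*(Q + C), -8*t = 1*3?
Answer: 30075131951/568127352 ≈ 52.937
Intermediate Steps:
t = -3/8 ≈ -0.37500
u(Q, C) = -3*C/8 - 3*Q/8 (u(Q, C) = -3*(Q + C)/8 = -3*(C + Q)/8 = -3*C/8 - 3*Q/8)
1/(-8710 - 48308) - u(-22/(-47) - 16/53, 141) = 1/(-8710 - 48308) - (-3/8*141 - 3*(-22/(-47) - 16/53)/8) = 1/(-57018) - (-423/8 - 3*(-22*(-1/47) - 16*1/53)/8) = -1/57018 - (-423/8 - 3*(22/47 - 16/53)/8) = -1/57018 - (-423/8 - 3/8*414/2491) = -1/57018 - (-423/8 - 621/9964) = -1/57018 - 1*(-1054935/19928) = -1/57018 + 1054935/19928 = 30075131951/568127352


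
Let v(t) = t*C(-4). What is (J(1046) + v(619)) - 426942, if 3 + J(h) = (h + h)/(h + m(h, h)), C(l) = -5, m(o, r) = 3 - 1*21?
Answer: -110519757/257 ≈ -4.3004e+5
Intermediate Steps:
m(o, r) = -18 (m(o, r) = 3 - 21 = -18)
v(t) = -5*t (v(t) = t*(-5) = -5*t)
J(h) = -3 + 2*h/(-18 + h) (J(h) = -3 + (h + h)/(h - 18) = -3 + (2*h)/(-18 + h) = -3 + 2*h/(-18 + h))
(J(1046) + v(619)) - 426942 = ((54 - 1*1046)/(-18 + 1046) - 5*619) - 426942 = ((54 - 1046)/1028 - 3095) - 426942 = ((1/1028)*(-992) - 3095) - 426942 = (-248/257 - 3095) - 426942 = -795663/257 - 426942 = -110519757/257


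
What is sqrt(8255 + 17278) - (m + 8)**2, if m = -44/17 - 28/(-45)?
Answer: -21307456/585225 + 3*sqrt(2837) ≈ 123.38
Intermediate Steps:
m = -1504/765 (m = -44*1/17 - 28*(-1/45) = -44/17 + 28/45 = -1504/765 ≈ -1.9660)
sqrt(8255 + 17278) - (m + 8)**2 = sqrt(8255 + 17278) - (-1504/765 + 8)**2 = sqrt(25533) - (4616/765)**2 = 3*sqrt(2837) - 1*21307456/585225 = 3*sqrt(2837) - 21307456/585225 = -21307456/585225 + 3*sqrt(2837)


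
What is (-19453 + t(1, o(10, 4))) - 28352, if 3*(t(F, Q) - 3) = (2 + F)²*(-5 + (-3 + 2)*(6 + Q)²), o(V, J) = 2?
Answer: -48009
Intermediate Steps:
t(F, Q) = 3 + (2 + F)²*(-5 - (6 + Q)²)/3 (t(F, Q) = 3 + ((2 + F)²*(-5 + (-3 + 2)*(6 + Q)²))/3 = 3 + ((2 + F)²*(-5 - (6 + Q)²))/3 = 3 + (2 + F)²*(-5 - (6 + Q)²)/3)
(-19453 + t(1, o(10, 4))) - 28352 = (-19453 + (3 - 5*(2 + 1)²/3 - (2 + 1)²*(6 + 2)²/3)) - 28352 = (-19453 + (3 - 5/3*3² - ⅓*3²*8²)) - 28352 = (-19453 + (3 - 5/3*9 - ⅓*9*64)) - 28352 = (-19453 + (3 - 15 - 192)) - 28352 = (-19453 - 204) - 28352 = -19657 - 28352 = -48009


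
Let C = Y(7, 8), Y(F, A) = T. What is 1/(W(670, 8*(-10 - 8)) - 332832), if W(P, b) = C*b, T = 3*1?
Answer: -1/333264 ≈ -3.0006e-6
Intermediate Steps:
T = 3
Y(F, A) = 3
C = 3
W(P, b) = 3*b
1/(W(670, 8*(-10 - 8)) - 332832) = 1/(3*(8*(-10 - 8)) - 332832) = 1/(3*(8*(-18)) - 332832) = 1/(3*(-144) - 332832) = 1/(-432 - 332832) = 1/(-333264) = -1/333264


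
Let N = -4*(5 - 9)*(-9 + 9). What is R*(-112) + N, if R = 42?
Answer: -4704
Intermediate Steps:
N = 0 (N = -(-16)*0 = -4*0 = 0)
R*(-112) + N = 42*(-112) + 0 = -4704 + 0 = -4704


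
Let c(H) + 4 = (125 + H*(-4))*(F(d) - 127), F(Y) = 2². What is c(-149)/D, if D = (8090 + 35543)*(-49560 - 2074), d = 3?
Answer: 88687/2252946322 ≈ 3.9365e-5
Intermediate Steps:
F(Y) = 4
D = -2252946322 (D = 43633*(-51634) = -2252946322)
c(H) = -15379 + 492*H (c(H) = -4 + (125 + H*(-4))*(4 - 127) = -4 + (125 - 4*H)*(-123) = -4 + (-15375 + 492*H) = -15379 + 492*H)
c(-149)/D = (-15379 + 492*(-149))/(-2252946322) = (-15379 - 73308)*(-1/2252946322) = -88687*(-1/2252946322) = 88687/2252946322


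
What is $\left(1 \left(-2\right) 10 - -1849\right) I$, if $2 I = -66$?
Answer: $-60357$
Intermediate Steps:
$I = -33$ ($I = \frac{1}{2} \left(-66\right) = -33$)
$\left(1 \left(-2\right) 10 - -1849\right) I = \left(1 \left(-2\right) 10 - -1849\right) \left(-33\right) = \left(\left(-2\right) 10 + 1849\right) \left(-33\right) = \left(-20 + 1849\right) \left(-33\right) = 1829 \left(-33\right) = -60357$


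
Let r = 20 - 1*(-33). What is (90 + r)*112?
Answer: 16016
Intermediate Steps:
r = 53 (r = 20 + 33 = 53)
(90 + r)*112 = (90 + 53)*112 = 143*112 = 16016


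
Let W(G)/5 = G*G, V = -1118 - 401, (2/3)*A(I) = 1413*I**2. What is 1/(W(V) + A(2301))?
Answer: 2/22466887249 ≈ 8.9020e-11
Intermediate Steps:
A(I) = 4239*I**2/2 (A(I) = 3*(1413*I**2)/2 = 4239*I**2/2)
V = -1519
W(G) = 5*G**2 (W(G) = 5*(G*G) = 5*G**2)
1/(W(V) + A(2301)) = 1/(5*(-1519)**2 + (4239/2)*2301**2) = 1/(5*2307361 + (4239/2)*5294601) = 1/(11536805 + 22443813639/2) = 1/(22466887249/2) = 2/22466887249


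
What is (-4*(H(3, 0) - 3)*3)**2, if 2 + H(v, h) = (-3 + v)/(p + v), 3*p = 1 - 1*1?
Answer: 3600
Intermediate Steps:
p = 0 (p = (1 - 1*1)/3 = (1 - 1)/3 = (1/3)*0 = 0)
H(v, h) = -2 + (-3 + v)/v (H(v, h) = -2 + (-3 + v)/(0 + v) = -2 + (-3 + v)/v)
(-4*(H(3, 0) - 3)*3)**2 = (-4*((-3 - 1*3)/3 - 3)*3)**2 = (-4*((-3 - 3)/3 - 3)*3)**2 = (-4*((1/3)*(-6) - 3)*3)**2 = (-4*(-2 - 3)*3)**2 = (-(-20)*3)**2 = (-4*(-15))**2 = 60**2 = 3600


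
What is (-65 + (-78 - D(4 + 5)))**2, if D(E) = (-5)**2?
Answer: 28224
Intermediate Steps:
D(E) = 25
(-65 + (-78 - D(4 + 5)))**2 = (-65 + (-78 - 1*25))**2 = (-65 + (-78 - 25))**2 = (-65 - 103)**2 = (-168)**2 = 28224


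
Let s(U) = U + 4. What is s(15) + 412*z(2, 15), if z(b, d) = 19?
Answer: 7847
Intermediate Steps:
s(U) = 4 + U
s(15) + 412*z(2, 15) = (4 + 15) + 412*19 = 19 + 7828 = 7847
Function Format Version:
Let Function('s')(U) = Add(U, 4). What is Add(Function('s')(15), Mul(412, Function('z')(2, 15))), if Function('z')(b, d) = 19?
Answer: 7847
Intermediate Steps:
Function('s')(U) = Add(4, U)
Add(Function('s')(15), Mul(412, Function('z')(2, 15))) = Add(Add(4, 15), Mul(412, 19)) = Add(19, 7828) = 7847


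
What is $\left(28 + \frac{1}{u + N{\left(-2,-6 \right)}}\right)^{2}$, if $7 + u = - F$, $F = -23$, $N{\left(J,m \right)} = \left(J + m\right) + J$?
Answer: $\frac{28561}{36} \approx 793.36$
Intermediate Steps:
$N{\left(J,m \right)} = m + 2 J$
$u = 16$ ($u = -7 - -23 = -7 + 23 = 16$)
$\left(28 + \frac{1}{u + N{\left(-2,-6 \right)}}\right)^{2} = \left(28 + \frac{1}{16 + \left(-6 + 2 \left(-2\right)\right)}\right)^{2} = \left(28 + \frac{1}{16 - 10}\right)^{2} = \left(28 + \frac{1}{6}\right)^{2} = \left(\frac{169}{6}\right)^{2} = \frac{28561}{36}$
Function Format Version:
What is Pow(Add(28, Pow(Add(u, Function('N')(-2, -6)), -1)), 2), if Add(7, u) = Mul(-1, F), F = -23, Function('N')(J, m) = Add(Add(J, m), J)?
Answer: Rational(28561, 36) ≈ 793.36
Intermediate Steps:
Function('N')(J, m) = Add(m, Mul(2, J))
u = 16 (u = Add(-7, Mul(-1, -23)) = Add(-7, 23) = 16)
Pow(Add(28, Pow(Add(u, Function('N')(-2, -6)), -1)), 2) = Pow(Add(28, Pow(Add(16, Add(-6, Mul(2, -2))), -1)), 2) = Pow(Add(28, Pow(Add(16, Add(-6, -4)), -1)), 2) = Pow(Add(28, Pow(Add(16, -10), -1)), 2) = Pow(Add(28, Pow(6, -1)), 2) = Pow(Add(28, Rational(1, 6)), 2) = Pow(Rational(169, 6), 2) = Rational(28561, 36)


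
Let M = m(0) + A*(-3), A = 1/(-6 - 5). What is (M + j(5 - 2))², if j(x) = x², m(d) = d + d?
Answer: 10404/121 ≈ 85.984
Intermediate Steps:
m(d) = 2*d
A = -1/11 (A = 1/(-11) = -1/11 ≈ -0.090909)
M = 3/11 (M = 2*0 - 1/11*(-3) = 0 + 3/11 = 3/11 ≈ 0.27273)
(M + j(5 - 2))² = (3/11 + (5 - 2)²)² = (3/11 + 3²)² = (3/11 + 9)² = (102/11)² = 10404/121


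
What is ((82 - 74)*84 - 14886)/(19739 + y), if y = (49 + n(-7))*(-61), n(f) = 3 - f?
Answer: -2369/2690 ≈ -0.88067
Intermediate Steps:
y = -3599 (y = (49 + (3 - 1*(-7)))*(-61) = (49 + (3 + 7))*(-61) = (49 + 10)*(-61) = 59*(-61) = -3599)
((82 - 74)*84 - 14886)/(19739 + y) = ((82 - 74)*84 - 14886)/(19739 - 3599) = (8*84 - 14886)/16140 = (672 - 14886)*(1/16140) = -14214*1/16140 = -2369/2690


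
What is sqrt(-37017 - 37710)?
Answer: 57*I*sqrt(23) ≈ 273.36*I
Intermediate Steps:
sqrt(-37017 - 37710) = sqrt(-74727) = 57*I*sqrt(23)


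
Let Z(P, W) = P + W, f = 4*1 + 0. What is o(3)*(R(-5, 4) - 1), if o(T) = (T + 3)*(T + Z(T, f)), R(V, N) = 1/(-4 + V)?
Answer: -200/3 ≈ -66.667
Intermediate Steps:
f = 4 (f = 4 + 0 = 4)
o(T) = (3 + T)*(4 + 2*T) (o(T) = (T + 3)*(T + (T + 4)) = (3 + T)*(T + (4 + T)) = (3 + T)*(4 + 2*T))
o(3)*(R(-5, 4) - 1) = (12 + 2*3² + 10*3)*(1/(-4 - 5) - 1) = (12 + 2*9 + 30)*(1/(-9) - 1) = (12 + 18 + 30)*(-⅑ - 1) = 60*(-10/9) = -200/3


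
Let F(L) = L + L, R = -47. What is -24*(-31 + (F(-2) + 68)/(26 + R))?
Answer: 5720/7 ≈ 817.14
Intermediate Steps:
F(L) = 2*L
-24*(-31 + (F(-2) + 68)/(26 + R)) = -24*(-31 + (2*(-2) + 68)/(26 - 47)) = -24*(-31 + (-4 + 68)/(-21)) = -24*(-31 + 64*(-1/21)) = -24*(-31 - 64/21) = -24*(-715/21) = 5720/7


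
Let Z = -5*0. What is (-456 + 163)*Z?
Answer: 0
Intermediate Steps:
Z = 0
(-456 + 163)*Z = (-456 + 163)*0 = -293*0 = 0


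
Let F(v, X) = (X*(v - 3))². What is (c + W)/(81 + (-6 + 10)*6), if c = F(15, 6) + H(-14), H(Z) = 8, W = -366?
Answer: 4826/105 ≈ 45.962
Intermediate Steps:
F(v, X) = X²*(-3 + v)² (F(v, X) = (X*(-3 + v))² = X²*(-3 + v)²)
c = 5192 (c = 6²*(-3 + 15)² + 8 = 36*12² + 8 = 36*144 + 8 = 5184 + 8 = 5192)
(c + W)/(81 + (-6 + 10)*6) = (5192 - 366)/(81 + (-6 + 10)*6) = 4826/(81 + 4*6) = 4826/(81 + 24) = 4826/105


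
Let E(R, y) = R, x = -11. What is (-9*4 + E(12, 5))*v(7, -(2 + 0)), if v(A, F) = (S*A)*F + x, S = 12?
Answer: 4296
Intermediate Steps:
v(A, F) = -11 + 12*A*F (v(A, F) = (12*A)*F - 11 = 12*A*F - 11 = -11 + 12*A*F)
(-9*4 + E(12, 5))*v(7, -(2 + 0)) = (-9*4 + 12)*(-11 + 12*7*(-(2 + 0))) = (-36 + 12)*(-11 + 12*7*(-1*2)) = -24*(-11 + 12*7*(-2)) = -24*(-11 - 168) = -24*(-179) = 4296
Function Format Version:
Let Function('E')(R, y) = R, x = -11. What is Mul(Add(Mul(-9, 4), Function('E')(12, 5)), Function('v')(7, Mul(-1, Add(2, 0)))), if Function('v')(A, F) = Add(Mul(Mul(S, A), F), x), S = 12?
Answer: 4296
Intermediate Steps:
Function('v')(A, F) = Add(-11, Mul(12, A, F)) (Function('v')(A, F) = Add(Mul(Mul(12, A), F), -11) = Add(Mul(12, A, F), -11) = Add(-11, Mul(12, A, F)))
Mul(Add(Mul(-9, 4), Function('E')(12, 5)), Function('v')(7, Mul(-1, Add(2, 0)))) = Mul(Add(Mul(-9, 4), 12), Add(-11, Mul(12, 7, Mul(-1, Add(2, 0))))) = Mul(Add(-36, 12), Add(-11, Mul(12, 7, Mul(-1, 2)))) = Mul(-24, Add(-11, Mul(12, 7, -2))) = Mul(-24, Add(-11, -168)) = Mul(-24, -179) = 4296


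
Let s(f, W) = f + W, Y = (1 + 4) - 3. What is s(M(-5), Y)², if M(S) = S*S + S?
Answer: 484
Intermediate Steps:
M(S) = S + S² (M(S) = S² + S = S + S²)
Y = 2 (Y = 5 - 3 = 2)
s(f, W) = W + f
s(M(-5), Y)² = (2 - 5*(1 - 5))² = (2 - 5*(-4))² = (2 + 20)² = 22² = 484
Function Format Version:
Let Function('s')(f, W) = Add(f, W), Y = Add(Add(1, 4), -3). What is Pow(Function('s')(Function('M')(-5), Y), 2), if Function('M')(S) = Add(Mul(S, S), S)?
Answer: 484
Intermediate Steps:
Function('M')(S) = Add(S, Pow(S, 2)) (Function('M')(S) = Add(Pow(S, 2), S) = Add(S, Pow(S, 2)))
Y = 2 (Y = Add(5, -3) = 2)
Function('s')(f, W) = Add(W, f)
Pow(Function('s')(Function('M')(-5), Y), 2) = Pow(Add(2, Mul(-5, Add(1, -5))), 2) = Pow(Add(2, Mul(-5, -4)), 2) = Pow(Add(2, 20), 2) = Pow(22, 2) = 484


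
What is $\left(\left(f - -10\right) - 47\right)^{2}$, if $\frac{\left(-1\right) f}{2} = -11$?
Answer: $225$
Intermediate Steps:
$f = 22$ ($f = \left(-2\right) \left(-11\right) = 22$)
$\left(\left(f - -10\right) - 47\right)^{2} = \left(\left(22 - -10\right) - 47\right)^{2} = \left(\left(22 + 10\right) - 47\right)^{2} = \left(32 - 47\right)^{2} = \left(-15\right)^{2} = 225$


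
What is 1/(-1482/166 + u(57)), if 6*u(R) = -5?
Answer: -498/4861 ≈ -0.10245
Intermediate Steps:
u(R) = -⅚ (u(R) = (⅙)*(-5) = -⅚)
1/(-1482/166 + u(57)) = 1/(-1482/166 - ⅚) = 1/(-1482*1/166 - ⅚) = 1/(-741/83 - ⅚) = 1/(-4861/498) = -498/4861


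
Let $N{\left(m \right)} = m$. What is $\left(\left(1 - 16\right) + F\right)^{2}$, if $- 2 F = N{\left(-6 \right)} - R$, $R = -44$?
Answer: $1156$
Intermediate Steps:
$F = -19$ ($F = - \frac{-6 - -44}{2} = - \frac{-6 + 44}{2} = \left(- \frac{1}{2}\right) 38 = -19$)
$\left(\left(1 - 16\right) + F\right)^{2} = \left(\left(1 - 16\right) - 19\right)^{2} = \left(-15 - 19\right)^{2} = \left(-34\right)^{2} = 1156$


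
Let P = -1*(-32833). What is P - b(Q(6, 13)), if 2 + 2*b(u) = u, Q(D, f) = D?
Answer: 32831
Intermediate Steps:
P = 32833
b(u) = -1 + u/2
P - b(Q(6, 13)) = 32833 - (-1 + (½)*6) = 32833 - (-1 + 3) = 32833 - 1*2 = 32833 - 2 = 32831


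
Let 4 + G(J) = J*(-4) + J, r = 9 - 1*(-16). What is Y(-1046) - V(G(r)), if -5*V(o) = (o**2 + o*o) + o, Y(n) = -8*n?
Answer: 54243/5 ≈ 10849.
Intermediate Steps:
r = 25 (r = 9 + 16 = 25)
G(J) = -4 - 3*J (G(J) = -4 + (J*(-4) + J) = -4 + (-4*J + J) = -4 - 3*J)
V(o) = -2*o**2/5 - o/5 (V(o) = -((o**2 + o*o) + o)/5 = -((o**2 + o**2) + o)/5 = -(2*o**2 + o)/5 = -(o + 2*o**2)/5 = -2*o**2/5 - o/5)
Y(-1046) - V(G(r)) = -8*(-1046) - (-1)*(-4 - 3*25)*(1 + 2*(-4 - 3*25))/5 = 8368 - (-1)*(-4 - 75)*(1 + 2*(-4 - 75))/5 = 8368 - (-1)*(-79)*(1 + 2*(-79))/5 = 8368 - (-1)*(-79)*(1 - 158)/5 = 8368 - (-1)*(-79)*(-157)/5 = 8368 - 1*(-12403/5) = 8368 + 12403/5 = 54243/5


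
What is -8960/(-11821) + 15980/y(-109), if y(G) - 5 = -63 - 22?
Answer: -9409139/47284 ≈ -198.99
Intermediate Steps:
y(G) = -80 (y(G) = 5 + (-63 - 22) = 5 - 85 = -80)
-8960/(-11821) + 15980/y(-109) = -8960/(-11821) + 15980/(-80) = -8960*(-1/11821) + 15980*(-1/80) = 8960/11821 - 799/4 = -9409139/47284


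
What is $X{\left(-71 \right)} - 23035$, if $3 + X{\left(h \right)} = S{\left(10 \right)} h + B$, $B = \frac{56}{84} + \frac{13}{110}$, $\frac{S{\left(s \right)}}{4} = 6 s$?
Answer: $- \frac{13225481}{330} \approx -40077.0$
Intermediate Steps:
$S{\left(s \right)} = 24 s$ ($S{\left(s \right)} = 4 \cdot 6 s = 24 s$)
$B = \frac{259}{330}$ ($B = 56 \cdot \frac{1}{84} + 13 \cdot \frac{1}{110} = \frac{2}{3} + \frac{13}{110} = \frac{259}{330} \approx 0.78485$)
$X{\left(h \right)} = - \frac{731}{330} + 240 h$ ($X{\left(h \right)} = -3 + \left(24 \cdot 10 h + \frac{259}{330}\right) = -3 + \left(240 h + \frac{259}{330}\right) = -3 + \left(\frac{259}{330} + 240 h\right) = - \frac{731}{330} + 240 h$)
$X{\left(-71 \right)} - 23035 = \left(- \frac{731}{330} + 240 \left(-71\right)\right) - 23035 = \left(- \frac{731}{330} - 17040\right) - 23035 = - \frac{5623931}{330} - 23035 = - \frac{13225481}{330}$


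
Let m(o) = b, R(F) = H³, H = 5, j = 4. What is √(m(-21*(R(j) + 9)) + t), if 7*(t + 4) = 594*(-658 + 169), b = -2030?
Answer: 552*I*√7/7 ≈ 208.64*I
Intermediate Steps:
R(F) = 125 (R(F) = 5³ = 125)
t = -290494/7 (t = -4 + (594*(-658 + 169))/7 = -4 + (594*(-489))/7 = -4 + (⅐)*(-290466) = -4 - 290466/7 = -290494/7 ≈ -41499.)
m(o) = -2030
√(m(-21*(R(j) + 9)) + t) = √(-2030 - 290494/7) = √(-304704/7) = 552*I*√7/7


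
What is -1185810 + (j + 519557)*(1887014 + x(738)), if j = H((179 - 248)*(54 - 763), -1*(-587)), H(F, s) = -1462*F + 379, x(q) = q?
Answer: -134035237157442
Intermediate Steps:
H(F, s) = 379 - 1462*F
j = -71522123 (j = 379 - 1462*(179 - 248)*(54 - 763) = 379 - (-100878)*(-709) = 379 - 1462*48921 = 379 - 71522502 = -71522123)
-1185810 + (j + 519557)*(1887014 + x(738)) = -1185810 + (-71522123 + 519557)*(1887014 + 738) = -1185810 - 71002566*1887752 = -1185810 - 134035235971632 = -134035237157442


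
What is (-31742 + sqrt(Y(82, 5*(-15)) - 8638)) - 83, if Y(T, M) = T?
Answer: -31825 + 2*I*sqrt(2139) ≈ -31825.0 + 92.499*I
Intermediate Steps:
(-31742 + sqrt(Y(82, 5*(-15)) - 8638)) - 83 = (-31742 + sqrt(82 - 8638)) - 83 = (-31742 + sqrt(-8556)) - 83 = (-31742 + 2*I*sqrt(2139)) - 83 = -31825 + 2*I*sqrt(2139)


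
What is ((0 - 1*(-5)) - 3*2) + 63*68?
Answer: 4283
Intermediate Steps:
((0 - 1*(-5)) - 3*2) + 63*68 = ((0 + 5) - 6) + 4284 = (5 - 6) + 4284 = -1 + 4284 = 4283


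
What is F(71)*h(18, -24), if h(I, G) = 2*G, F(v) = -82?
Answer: 3936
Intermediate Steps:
F(71)*h(18, -24) = -164*(-24) = -82*(-48) = 3936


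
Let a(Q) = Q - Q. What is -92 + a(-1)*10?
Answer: -92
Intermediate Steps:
a(Q) = 0
-92 + a(-1)*10 = -92 + 0*10 = -92 + 0 = -92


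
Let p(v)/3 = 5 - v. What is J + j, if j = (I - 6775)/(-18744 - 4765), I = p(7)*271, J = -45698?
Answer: -1074305881/23509 ≈ -45698.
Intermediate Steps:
p(v) = 15 - 3*v (p(v) = 3*(5 - v) = 15 - 3*v)
I = -1626 (I = (15 - 3*7)*271 = (15 - 21)*271 = -6*271 = -1626)
j = 8401/23509 (j = (-1626 - 6775)/(-18744 - 4765) = -8401/(-23509) = -8401*(-1/23509) = 8401/23509 ≈ 0.35735)
J + j = -45698 + 8401/23509 = -1074305881/23509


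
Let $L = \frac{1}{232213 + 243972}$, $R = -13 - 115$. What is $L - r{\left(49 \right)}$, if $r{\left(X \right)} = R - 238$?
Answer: $\frac{174283711}{476185} \approx 366.0$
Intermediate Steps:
$R = -128$
$r{\left(X \right)} = -366$ ($r{\left(X \right)} = -128 - 238 = -366$)
$L = \frac{1}{476185} \approx 2.1 \cdot 10^{-6}$
$L - r{\left(49 \right)} = \frac{1}{476185} - -366 = \frac{1}{476185} + 366 = \frac{174283711}{476185}$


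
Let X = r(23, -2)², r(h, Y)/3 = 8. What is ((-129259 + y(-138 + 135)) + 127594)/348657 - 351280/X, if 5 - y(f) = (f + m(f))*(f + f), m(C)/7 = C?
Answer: -2551609793/4183884 ≈ -609.87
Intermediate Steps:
r(h, Y) = 24 (r(h, Y) = 3*8 = 24)
m(C) = 7*C
X = 576 (X = 24² = 576)
y(f) = 5 - 16*f² (y(f) = 5 - (f + 7*f)*(f + f) = 5 - 8*f*2*f = 5 - 16*f²)
((-129259 + y(-138 + 135)) + 127594)/348657 - 351280/X = ((-129259 + (5 - 16*(-138 + 135)²)) + 127594)/348657 - 351280/576 = ((-129259 + (5 - 16*(-3)²)) + 127594)*(1/348657) - 351280*1/576 = ((-129259 + (5 - 16*9)) + 127594)*(1/348657) - 21955/36 = ((-129259 + (5 - 144)) + 127594)*(1/348657) - 21955/36 = ((-129259 - 139) + 127594)*(1/348657) - 21955/36 = (-129398 + 127594)*(1/348657) - 21955/36 = -1804*1/348657 - 21955/36 = -1804/348657 - 21955/36 = -2551609793/4183884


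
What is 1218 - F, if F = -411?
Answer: 1629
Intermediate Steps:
1218 - F = 1218 - 1*(-411) = 1218 + 411 = 1629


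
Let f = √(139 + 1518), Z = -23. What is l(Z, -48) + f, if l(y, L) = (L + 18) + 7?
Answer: -23 + √1657 ≈ 17.706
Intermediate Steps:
f = √1657 ≈ 40.706
l(y, L) = 25 + L (l(y, L) = (18 + L) + 7 = 25 + L)
l(Z, -48) + f = (25 - 48) + √1657 = -23 + √1657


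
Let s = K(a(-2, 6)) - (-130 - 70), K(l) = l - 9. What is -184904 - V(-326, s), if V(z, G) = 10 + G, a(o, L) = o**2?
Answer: -185109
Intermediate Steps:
K(l) = -9 + l
s = 195 (s = (-9 + (-2)**2) - (-130 - 70) = (-9 + 4) - 1*(-200) = -5 + 200 = 195)
-184904 - V(-326, s) = -184904 - (10 + 195) = -184904 - 1*205 = -184904 - 205 = -185109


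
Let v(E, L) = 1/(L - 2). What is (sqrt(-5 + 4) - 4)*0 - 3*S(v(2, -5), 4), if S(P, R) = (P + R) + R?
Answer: -165/7 ≈ -23.571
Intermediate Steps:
v(E, L) = 1/(-2 + L)
S(P, R) = P + 2*R
(sqrt(-5 + 4) - 4)*0 - 3*S(v(2, -5), 4) = (sqrt(-5 + 4) - 4)*0 - 3*(1/(-2 - 5) + 2*4) = (sqrt(-1) - 4)*0 - 3*(1/(-7) + 8) = (I - 4)*0 - 3*(-1/7 + 8) = (-4 + I)*0 - 3*55/7 = 0 - 165/7 = -165/7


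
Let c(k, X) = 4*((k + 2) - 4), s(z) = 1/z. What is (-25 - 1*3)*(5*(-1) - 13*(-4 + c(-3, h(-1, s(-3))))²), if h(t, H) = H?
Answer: 209804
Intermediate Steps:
s(z) = 1/z
c(k, X) = -8 + 4*k (c(k, X) = 4*((2 + k) - 4) = 4*(-2 + k) = -8 + 4*k)
(-25 - 1*3)*(5*(-1) - 13*(-4 + c(-3, h(-1, s(-3))))²) = (-25 - 1*3)*(5*(-1) - 13*(-4 + (-8 + 4*(-3)))²) = (-25 - 3)*(-5 - 13*(-4 + (-8 - 12))²) = -28*(-5 - 13*(-4 - 20)²) = -28*(-5 - 13*(-24)²) = -28*(-5 - 13*576) = -28*(-5 - 7488) = -28*(-7493) = 209804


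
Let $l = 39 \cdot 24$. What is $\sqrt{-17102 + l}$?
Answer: $i \sqrt{16166} \approx 127.15 i$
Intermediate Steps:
$l = 936$
$\sqrt{-17102 + l} = \sqrt{-17102 + 936} = \sqrt{-16166} = i \sqrt{16166}$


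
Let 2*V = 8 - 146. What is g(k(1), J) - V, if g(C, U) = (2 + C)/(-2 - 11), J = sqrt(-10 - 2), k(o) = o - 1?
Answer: 895/13 ≈ 68.846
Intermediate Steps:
k(o) = -1 + o
V = -69 (V = (8 - 146)/2 = (1/2)*(-138) = -69)
J = 2*I*sqrt(3) (J = sqrt(-12) = 2*I*sqrt(3) ≈ 3.4641*I)
g(C, U) = -2/13 - C/13 (g(C, U) = (2 + C)/(-13) = (2 + C)*(-1/13) = -2/13 - C/13)
g(k(1), J) - V = (-2/13 - (-1 + 1)/13) - 1*(-69) = (-2/13 - 1/13*0) + 69 = (-2/13 + 0) + 69 = -2/13 + 69 = 895/13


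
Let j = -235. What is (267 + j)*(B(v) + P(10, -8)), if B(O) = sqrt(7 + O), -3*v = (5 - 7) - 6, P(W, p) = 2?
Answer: 64 + 32*sqrt(87)/3 ≈ 163.49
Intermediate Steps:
v = 8/3 (v = -((5 - 7) - 6)/3 = -(-2 - 6)/3 = -1/3*(-8) = 8/3 ≈ 2.6667)
(267 + j)*(B(v) + P(10, -8)) = (267 - 235)*(sqrt(7 + 8/3) + 2) = 32*(sqrt(29/3) + 2) = 32*(sqrt(87)/3 + 2) = 32*(2 + sqrt(87)/3) = 64 + 32*sqrt(87)/3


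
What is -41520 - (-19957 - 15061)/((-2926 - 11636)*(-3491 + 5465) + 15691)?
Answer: -1192857054458/28729697 ≈ -41520.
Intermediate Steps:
-41520 - (-19957 - 15061)/((-2926 - 11636)*(-3491 + 5465) + 15691) = -41520 - (-35018)/(-14562*1974 + 15691) = -41520 - (-35018)/(-28745388 + 15691) = -41520 - (-35018)/(-28729697) = -41520 - (-35018)*(-1)/28729697 = -41520 - 1*35018/28729697 = -41520 - 35018/28729697 = -1192857054458/28729697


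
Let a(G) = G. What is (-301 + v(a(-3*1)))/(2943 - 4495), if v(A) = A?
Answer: 19/97 ≈ 0.19588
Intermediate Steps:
(-301 + v(a(-3*1)))/(2943 - 4495) = (-301 - 3*1)/(2943 - 4495) = (-301 - 3)/(-1552) = -304*(-1/1552) = 19/97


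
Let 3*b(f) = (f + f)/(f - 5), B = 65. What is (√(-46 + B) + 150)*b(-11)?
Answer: 275/4 + 11*√19/24 ≈ 70.748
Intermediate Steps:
b(f) = 2*f/(3*(-5 + f)) (b(f) = ((f + f)/(f - 5))/3 = ((2*f)/(-5 + f))/3 = (2*f/(-5 + f))/3 = 2*f/(3*(-5 + f)))
(√(-46 + B) + 150)*b(-11) = (√(-46 + 65) + 150)*((⅔)*(-11)/(-5 - 11)) = (√19 + 150)*((⅔)*(-11)/(-16)) = (150 + √19)*((⅔)*(-11)*(-1/16)) = (150 + √19)*(11/24) = 275/4 + 11*√19/24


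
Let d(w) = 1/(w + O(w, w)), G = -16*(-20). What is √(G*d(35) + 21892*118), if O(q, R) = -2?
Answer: 2*√703294086/33 ≈ 1607.3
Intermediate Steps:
G = 320
d(w) = 1/(-2 + w) (d(w) = 1/(w - 2) = 1/(-2 + w))
√(G*d(35) + 21892*118) = √(320/(-2 + 35) + 21892*118) = √(320/33 + 2583256) = √(85247768/33) = 2*√703294086/33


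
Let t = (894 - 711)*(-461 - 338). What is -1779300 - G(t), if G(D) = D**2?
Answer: -21381190389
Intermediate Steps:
t = -146217 (t = 183*(-799) = -146217)
-1779300 - G(t) = -1779300 - 1*(-146217)**2 = -1779300 - 1*21379411089 = -1779300 - 21379411089 = -21381190389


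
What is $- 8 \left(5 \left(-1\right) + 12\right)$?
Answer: $-56$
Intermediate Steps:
$- 8 \left(5 \left(-1\right) + 12\right) = - 8 \left(-5 + 12\right) = \left(-8\right) 7 = -56$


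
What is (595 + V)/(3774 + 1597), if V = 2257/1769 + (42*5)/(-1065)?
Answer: 1227326/11058889 ≈ 0.11098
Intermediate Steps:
V = 2221/2059 (V = 2257*(1/1769) + 210*(-1/1065) = 37/29 - 14/71 = 2221/2059 ≈ 1.0787)
(595 + V)/(3774 + 1597) = (595 + 2221/2059)/(3774 + 1597) = (1227326/2059)/5371 = (1227326/2059)*(1/5371) = 1227326/11058889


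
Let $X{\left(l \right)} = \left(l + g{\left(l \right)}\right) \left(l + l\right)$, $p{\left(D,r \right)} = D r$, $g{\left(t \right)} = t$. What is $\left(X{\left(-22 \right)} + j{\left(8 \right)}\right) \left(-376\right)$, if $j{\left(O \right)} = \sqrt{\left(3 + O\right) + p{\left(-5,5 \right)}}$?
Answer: $-727936 - 376 i \sqrt{14} \approx -7.2794 \cdot 10^{5} - 1406.9 i$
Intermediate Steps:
$j{\left(O \right)} = \sqrt{-22 + O}$ ($j{\left(O \right)} = \sqrt{\left(3 + O\right) - 25} = \sqrt{-22 + O}$)
$X{\left(l \right)} = 4 l^{2}$ ($X{\left(l \right)} = \left(l + l\right) \left(l + l\right) = 2 l 2 l = 4 l^{2}$)
$\left(X{\left(-22 \right)} + j{\left(8 \right)}\right) \left(-376\right) = \left(4 \left(-22\right)^{2} + \sqrt{-22 + 8}\right) \left(-376\right) = \left(4 \cdot 484 + \sqrt{-14}\right) \left(-376\right) = \left(1936 + i \sqrt{14}\right) \left(-376\right) = -727936 - 376 i \sqrt{14}$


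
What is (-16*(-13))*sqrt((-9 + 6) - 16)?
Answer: 208*I*sqrt(19) ≈ 906.65*I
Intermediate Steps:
(-16*(-13))*sqrt((-9 + 6) - 16) = 208*sqrt(-3 - 16) = 208*sqrt(-19) = 208*(I*sqrt(19)) = 208*I*sqrt(19)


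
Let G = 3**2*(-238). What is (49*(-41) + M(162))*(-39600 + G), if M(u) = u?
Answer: 77097474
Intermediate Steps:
G = -2142 (G = 9*(-238) = -2142)
(49*(-41) + M(162))*(-39600 + G) = (49*(-41) + 162)*(-39600 - 2142) = (-2009 + 162)*(-41742) = -1847*(-41742) = 77097474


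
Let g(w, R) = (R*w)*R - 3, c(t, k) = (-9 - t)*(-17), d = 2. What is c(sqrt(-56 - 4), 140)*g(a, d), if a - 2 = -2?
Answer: -459 - 102*I*sqrt(15) ≈ -459.0 - 395.04*I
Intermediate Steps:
a = 0 (a = 2 - 2 = 0)
c(t, k) = 153 + 17*t
g(w, R) = -3 + w*R**2 (g(w, R) = w*R**2 - 3 = -3 + w*R**2)
c(sqrt(-56 - 4), 140)*g(a, d) = (153 + 17*sqrt(-56 - 4))*(-3 + 0*2**2) = (153 + 17*sqrt(-60))*(-3 + 0*4) = (153 + 17*(2*I*sqrt(15)))*(-3 + 0) = (153 + 34*I*sqrt(15))*(-3) = -459 - 102*I*sqrt(15)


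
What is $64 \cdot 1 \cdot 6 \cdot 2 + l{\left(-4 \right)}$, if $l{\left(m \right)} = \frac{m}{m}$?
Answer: $769$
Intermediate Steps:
$l{\left(m \right)} = 1$
$64 \cdot 1 \cdot 6 \cdot 2 + l{\left(-4 \right)} = 64 \cdot 1 \cdot 6 \cdot 2 + 1 = 64 \cdot 6 \cdot 2 + 1 = 64 \cdot 12 + 1 = 768 + 1 = 769$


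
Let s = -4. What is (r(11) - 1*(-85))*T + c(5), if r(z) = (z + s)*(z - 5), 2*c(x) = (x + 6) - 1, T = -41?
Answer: -5202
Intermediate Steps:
c(x) = 5/2 + x/2 (c(x) = ((x + 6) - 1)/2 = ((6 + x) - 1)/2 = (5 + x)/2 = 5/2 + x/2)
r(z) = (-5 + z)*(-4 + z) (r(z) = (z - 4)*(z - 5) = (-4 + z)*(-5 + z) = (-5 + z)*(-4 + z))
(r(11) - 1*(-85))*T + c(5) = ((20 + 11² - 9*11) - 1*(-85))*(-41) + (5/2 + (½)*5) = ((20 + 121 - 99) + 85)*(-41) + (5/2 + 5/2) = (42 + 85)*(-41) + 5 = 127*(-41) + 5 = -5207 + 5 = -5202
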